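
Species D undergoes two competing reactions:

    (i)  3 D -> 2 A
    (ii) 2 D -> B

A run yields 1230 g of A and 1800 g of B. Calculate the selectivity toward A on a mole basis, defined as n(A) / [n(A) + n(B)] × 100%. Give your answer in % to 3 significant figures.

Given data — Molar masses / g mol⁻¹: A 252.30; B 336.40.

n(A) = 1230 / 252.30 = 4.875 mol
n(B) = 1800 / 336.40 = 5.351 mol
selectivity = 4.875/(4.875+5.351) × 100 = 47.67 %

47.7 %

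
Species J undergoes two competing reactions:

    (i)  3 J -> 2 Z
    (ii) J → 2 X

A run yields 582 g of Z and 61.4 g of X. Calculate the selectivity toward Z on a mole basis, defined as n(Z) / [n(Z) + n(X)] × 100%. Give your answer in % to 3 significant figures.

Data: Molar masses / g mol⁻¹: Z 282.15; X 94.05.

n(Z) = 582 / 282.15 = 2.063 mol
n(X) = 61.4 / 94.05 = 0.6528 mol
selectivity = 2.063/(2.063+0.6528) × 100 = 75.96 %

76.0 %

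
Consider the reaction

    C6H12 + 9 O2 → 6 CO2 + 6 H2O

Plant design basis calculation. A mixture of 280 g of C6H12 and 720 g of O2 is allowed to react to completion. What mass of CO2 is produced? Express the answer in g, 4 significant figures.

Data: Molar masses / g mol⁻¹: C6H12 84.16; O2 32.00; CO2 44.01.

n(C6H12) = 280.0 / 84.16 = 3.327 mol
n(O2) = 720.0 / 32.00 = 22.50 mol
n/ν for C6H12 = 3.327/1 = 3.327
n/ν for O2 = 22.50/9 = 2.500
Smallest n/ν is O2 → limiting reagent.
n(CO2) = (6/9) × 22.50 = 15.00 mol
mass = 15.00 × 44.01 = 660.2 g

660.2 g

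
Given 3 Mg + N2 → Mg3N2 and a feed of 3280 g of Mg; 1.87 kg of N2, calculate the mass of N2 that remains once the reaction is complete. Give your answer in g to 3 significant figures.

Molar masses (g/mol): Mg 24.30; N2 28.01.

n(Mg) = 3280 / 24.30 = 135.0 mol
n(N2) = 1.870×1000 / 28.01 = 66.76 mol
n/ν for Mg = 135.0/3 = 45.00
n/ν for N2 = 66.76/1 = 66.76
Smallest n/ν is Mg → limiting reagent.
N2 consumed = (1/3) × 135.0 = 45.00 mol
N2 remaining = 66.76 − 45.00 = 21.76 mol
mass = 21.76 × 28.01 = 609.5 g

610 g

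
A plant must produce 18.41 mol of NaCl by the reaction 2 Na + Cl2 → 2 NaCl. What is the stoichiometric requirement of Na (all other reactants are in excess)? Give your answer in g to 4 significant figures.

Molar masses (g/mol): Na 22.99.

n(NaCl) = 18.41 mol
n(Na) = (2/2) × 18.41 = 18.41 mol
mass = 18.41 × 22.99 = 423.2 g

423.2 g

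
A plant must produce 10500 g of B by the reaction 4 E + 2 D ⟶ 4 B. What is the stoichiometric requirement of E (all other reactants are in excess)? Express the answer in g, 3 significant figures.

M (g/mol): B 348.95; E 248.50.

7480 g

n(B) = 10500 / 348.95 = 30.09 mol
n(E) = (4/4) × 30.09 = 30.09 mol
mass = 30.09 × 248.50 = 7477 g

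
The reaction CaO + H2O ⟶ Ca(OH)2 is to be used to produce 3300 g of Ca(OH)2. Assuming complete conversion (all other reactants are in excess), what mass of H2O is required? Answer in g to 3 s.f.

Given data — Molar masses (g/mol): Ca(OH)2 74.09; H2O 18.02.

803 g

n(Ca(OH)2) = 3300 / 74.09 = 44.54 mol
n(H2O) = (1/1) × 44.54 = 44.54 mol
mass = 44.54 × 18.02 = 802.6 g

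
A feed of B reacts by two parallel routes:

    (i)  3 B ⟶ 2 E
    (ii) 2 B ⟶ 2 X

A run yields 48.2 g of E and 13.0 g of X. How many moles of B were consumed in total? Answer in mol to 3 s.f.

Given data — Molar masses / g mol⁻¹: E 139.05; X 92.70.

n(E) = 48.2 / 139.05 = 0.3466 mol
n(X) = 13.0 / 92.70 = 0.1402 mol
n(B) via (i) = (3/2)×0.3466 = 0.5199 mol
n(B) via (ii) = (2/2)×0.1402 = 0.1402 mol
total n(B) = 0.5199 + 0.1402 = 0.6601 mol

0.660 mol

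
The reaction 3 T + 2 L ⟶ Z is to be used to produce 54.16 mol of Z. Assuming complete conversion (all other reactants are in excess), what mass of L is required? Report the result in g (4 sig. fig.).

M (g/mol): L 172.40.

18670 g

n(Z) = 54.16 mol
n(L) = (2/1) × 54.16 = 108.3 mol
mass = 108.3 × 172.40 = 18670 g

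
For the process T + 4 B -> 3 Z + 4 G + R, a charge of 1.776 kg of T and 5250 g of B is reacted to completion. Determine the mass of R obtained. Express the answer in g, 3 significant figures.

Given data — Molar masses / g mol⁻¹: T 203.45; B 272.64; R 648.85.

n(T) = 1.776×1000 / 203.45 = 8.729 mol
n(B) = 5250 / 272.64 = 19.26 mol
n/ν → T: 8.729, B: 4.815; B is limiting.
n(R) = (1/4) × 19.26 = 4.815 mol
mass = 4.815 × 648.85 = 3124 g

3120 g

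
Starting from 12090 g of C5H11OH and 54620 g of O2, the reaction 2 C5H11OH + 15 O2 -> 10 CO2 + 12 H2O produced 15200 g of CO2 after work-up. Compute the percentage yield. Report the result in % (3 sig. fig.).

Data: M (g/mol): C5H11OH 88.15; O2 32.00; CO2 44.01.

n(C5H11OH) = 12090 / 88.15 = 137.2 mol
n(O2) = 54620 / 32.00 = 1707 mol
n/ν → C5H11OH: 68.60, O2: 113.8; C5H11OH is limiting.
theoretical n(CO2) = (10/2) × 137.2 = 686.0 mol → 30190 g
% yield = 15200 / 30190 × 100 = 50.35 %

50.4 %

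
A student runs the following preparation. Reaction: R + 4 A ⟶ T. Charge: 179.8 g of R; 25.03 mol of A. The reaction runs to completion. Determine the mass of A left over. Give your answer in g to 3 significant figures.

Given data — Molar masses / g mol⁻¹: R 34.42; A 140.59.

n(R) = 179.8 / 34.42 = 5.224 mol
n(A) = 25.03 mol
n/ν for R = 5.224/1 = 5.224
n/ν for A = 25.03/4 = 6.258
Smallest n/ν is R → limiting reagent.
A consumed = (4/1) × 5.224 = 20.90 mol
A remaining = 25.03 − 20.90 = 4.130 mol
mass = 4.130 × 140.59 = 580.6 g

581 g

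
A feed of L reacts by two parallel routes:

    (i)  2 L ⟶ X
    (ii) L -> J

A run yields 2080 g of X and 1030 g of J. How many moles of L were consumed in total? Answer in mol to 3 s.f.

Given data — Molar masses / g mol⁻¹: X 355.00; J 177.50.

n(X) = 2080 / 355.00 = 5.859 mol
n(J) = 1030 / 177.50 = 5.803 mol
n(L) via (i) = (2/1)×5.859 = 11.72 mol
n(L) via (ii) = (1/1)×5.803 = 5.803 mol
total n(L) = 11.72 + 5.803 = 17.52 mol

17.5 mol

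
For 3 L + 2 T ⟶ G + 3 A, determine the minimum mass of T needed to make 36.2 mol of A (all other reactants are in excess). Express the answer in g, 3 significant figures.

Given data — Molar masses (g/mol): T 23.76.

n(A) = 36.20 mol
n(T) = (2/3) × 36.20 = 24.13 mol
mass = 24.13 × 23.76 = 573.3 g

573 g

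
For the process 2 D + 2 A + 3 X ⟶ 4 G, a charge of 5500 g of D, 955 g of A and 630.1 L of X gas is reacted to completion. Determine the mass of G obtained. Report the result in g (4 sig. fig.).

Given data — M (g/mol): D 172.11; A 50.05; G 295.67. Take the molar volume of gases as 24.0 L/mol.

10350 g

n(D) = 5500 / 172.11 = 31.96 mol
n(A) = 955.0 / 50.05 = 19.08 mol
n(X) = 630.1 / 24.0 = 26.25 mol
n/ν → D: 15.98, A: 9.540, X: 8.750; X is limiting.
n(G) = (4/3) × 26.25 = 35.00 mol
mass = 35.00 × 295.67 = 10350 g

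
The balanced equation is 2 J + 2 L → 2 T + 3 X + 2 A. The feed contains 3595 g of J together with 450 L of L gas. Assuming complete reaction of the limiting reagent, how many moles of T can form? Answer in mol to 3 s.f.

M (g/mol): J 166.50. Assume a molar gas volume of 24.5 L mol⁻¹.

18.4 mol

n(J) = 3595 / 166.50 = 21.59 mol
n(L) = 450.0 / 24.5 = 18.37 mol
n/ν for J = 21.59/2 = 10.80
n/ν for L = 18.37/2 = 9.185
Smallest n/ν is L → limiting reagent.
n(T) = (2/2) × 18.37 = 18.37 mol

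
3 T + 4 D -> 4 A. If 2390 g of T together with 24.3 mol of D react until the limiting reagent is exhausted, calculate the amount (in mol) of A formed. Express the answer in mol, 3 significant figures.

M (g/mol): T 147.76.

n(T) = 2390 / 147.76 = 16.17 mol
n(D) = 24.30 mol
n/ν for T = 16.17/3 = 5.390
n/ν for D = 24.30/4 = 6.075
Smallest n/ν is T → limiting reagent.
n(A) = (4/3) × 16.17 = 21.56 mol

21.6 mol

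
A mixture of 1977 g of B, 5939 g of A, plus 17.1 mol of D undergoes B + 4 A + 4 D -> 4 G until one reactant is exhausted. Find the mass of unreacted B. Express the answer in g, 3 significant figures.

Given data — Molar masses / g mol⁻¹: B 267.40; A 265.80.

n(B) = 1977 / 267.40 = 7.393 mol
n(A) = 5939 / 265.80 = 22.34 mol
n(D) = 17.10 mol
n/ν for B = 7.393/1 = 7.393
n/ν for A = 22.34/4 = 5.585
n/ν for D = 17.10/4 = 4.275
Smallest n/ν is D → limiting reagent.
B consumed = (1/4) × 17.10 = 4.275 mol
B remaining = 7.393 − 4.275 = 3.118 mol
mass = 3.118 × 267.40 = 833.8 g

834 g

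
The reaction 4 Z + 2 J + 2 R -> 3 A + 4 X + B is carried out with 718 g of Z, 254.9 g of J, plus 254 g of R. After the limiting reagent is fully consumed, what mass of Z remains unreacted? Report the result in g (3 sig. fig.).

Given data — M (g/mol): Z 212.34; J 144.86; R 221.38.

231 g

n(Z) = 718.0 / 212.34 = 3.381 mol
n(J) = 254.9 / 144.86 = 1.760 mol
n(R) = 254.0 / 221.38 = 1.147 mol
n/ν for Z = 3.381/4 = 0.8453
n/ν for J = 1.760/2 = 0.8800
n/ν for R = 1.147/2 = 0.5735
Smallest n/ν is R → limiting reagent.
Z consumed = (4/2) × 1.147 = 2.294 mol
Z remaining = 3.381 − 2.294 = 1.087 mol
mass = 1.087 × 212.34 = 230.8 g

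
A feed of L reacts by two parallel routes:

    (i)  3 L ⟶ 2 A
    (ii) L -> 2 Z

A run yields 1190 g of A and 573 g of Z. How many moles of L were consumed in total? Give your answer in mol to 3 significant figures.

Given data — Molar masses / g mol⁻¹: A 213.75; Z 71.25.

12.4 mol

n(A) = 1190 / 213.75 = 5.567 mol
n(Z) = 573 / 71.25 = 8.042 mol
n(L) via (i) = (3/2)×5.567 = 8.351 mol
n(L) via (ii) = (1/2)×8.042 = 4.021 mol
total n(L) = 8.351 + 4.021 = 12.37 mol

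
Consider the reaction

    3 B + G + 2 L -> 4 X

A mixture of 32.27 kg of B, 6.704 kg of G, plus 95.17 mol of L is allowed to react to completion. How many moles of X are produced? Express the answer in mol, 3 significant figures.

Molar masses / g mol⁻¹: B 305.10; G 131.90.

n(B) = 32.27×1000 / 305.10 = 105.8 mol
n(G) = 6.704×1000 / 131.90 = 50.83 mol
n(L) = 95.17 mol
n/ν for B = 105.8/3 = 35.27
n/ν for G = 50.83/1 = 50.83
n/ν for L = 95.17/2 = 47.59
Smallest n/ν is B → limiting reagent.
n(X) = (4/3) × 105.8 = 141.1 mol

141 mol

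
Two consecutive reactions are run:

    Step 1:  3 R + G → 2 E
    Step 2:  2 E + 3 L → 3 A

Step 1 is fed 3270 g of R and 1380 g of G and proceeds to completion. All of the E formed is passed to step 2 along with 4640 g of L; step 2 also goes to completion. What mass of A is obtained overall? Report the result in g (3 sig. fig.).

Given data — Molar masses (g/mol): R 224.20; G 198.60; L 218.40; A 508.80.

7420 g

Step 1:
n(R) = 3270 / 224.20 = 14.59 mol
n(G) = 1380 / 198.60 = 6.949 mol
n/ν for R = 14.59/3 = 4.863
n/ν for G = 6.949/1 = 6.949
Smallest n/ν is R → limiting reagent.
n(E) produced = (2/3) × 14.59 = 9.727 mol
Step 2:
n(E) available = 9.727 mol
n(L) = 4640 / 218.40 = 21.25 mol
n/ν for E = 9.727/2 = 4.864
n/ν for L = 21.25/3 = 7.083
Smallest n/ν is E → limiting reagent.
n(A) = (3/2) × 9.727 = 14.59 mol
mass = 14.59 × 508.80 = 7423 g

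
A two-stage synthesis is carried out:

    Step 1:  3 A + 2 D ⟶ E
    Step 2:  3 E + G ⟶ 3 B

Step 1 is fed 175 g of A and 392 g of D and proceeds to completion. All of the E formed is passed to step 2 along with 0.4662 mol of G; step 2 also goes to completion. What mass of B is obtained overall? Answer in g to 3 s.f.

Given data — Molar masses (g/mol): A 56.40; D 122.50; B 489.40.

506 g

Step 1:
n(A) = 175.0 / 56.40 = 3.103 mol
n(D) = 392.0 / 122.50 = 3.200 mol
n/ν → A: 1.034, D: 1.600; A is limiting.
n(E) produced = (1/3) × 3.103 = 1.034 mol
Step 2:
n(E) available = 1.034 mol
n(G) = 0.4662 mol
n/ν → E: 0.3447, G: 0.4662; E is limiting.
n(B) = (3/3) × 1.034 = 1.034 mol
mass = 1.034 × 489.40 = 506.0 g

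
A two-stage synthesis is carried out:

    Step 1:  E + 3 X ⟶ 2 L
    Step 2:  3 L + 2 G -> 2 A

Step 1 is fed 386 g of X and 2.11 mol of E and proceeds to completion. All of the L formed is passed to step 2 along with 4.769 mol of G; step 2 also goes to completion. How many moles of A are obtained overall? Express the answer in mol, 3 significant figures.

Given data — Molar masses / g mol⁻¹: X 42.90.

Step 1:
n(X) = 386.0 / 42.90 = 8.998 mol
n(E) = 2.110 mol
n/ν for X = 8.998/3 = 2.999
n/ν for E = 2.110/1 = 2.110
Smallest n/ν is E → limiting reagent.
n(L) produced = (2/1) × 2.110 = 4.220 mol
Step 2:
n(L) available = 4.220 mol
n(G) = 4.769 mol
n/ν for L = 4.220/3 = 1.407
n/ν for G = 4.769/2 = 2.385
Smallest n/ν is L → limiting reagent.
n(A) = (2/3) × 4.220 = 2.813 mol

2.81 mol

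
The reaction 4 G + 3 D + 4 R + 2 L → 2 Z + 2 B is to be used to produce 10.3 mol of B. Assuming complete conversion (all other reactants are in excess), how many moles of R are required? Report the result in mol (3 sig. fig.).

20.6 mol

n(B) = 10.30 mol
n(R) = (4/2) × 10.30 = 20.60 mol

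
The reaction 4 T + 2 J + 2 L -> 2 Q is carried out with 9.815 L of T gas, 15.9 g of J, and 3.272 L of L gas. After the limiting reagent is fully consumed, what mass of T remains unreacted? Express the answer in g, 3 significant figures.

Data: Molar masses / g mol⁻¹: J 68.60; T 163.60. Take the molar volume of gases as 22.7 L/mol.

23.6 g

n(T) = 9.815 / 22.7 = 0.4324 mol
n(J) = 15.90 / 68.60 = 0.2318 mol
n(L) = 3.272 / 22.7 = 0.1441 mol
n/ν for T = 0.4324/4 = 0.1081
n/ν for J = 0.2318/2 = 0.1159
n/ν for L = 0.1441/2 = 0.07205
Smallest n/ν is L → limiting reagent.
T consumed = (4/2) × 0.1441 = 0.2882 mol
T remaining = 0.4324 − 0.2882 = 0.1442 mol
mass = 0.1442 × 163.60 = 23.59 g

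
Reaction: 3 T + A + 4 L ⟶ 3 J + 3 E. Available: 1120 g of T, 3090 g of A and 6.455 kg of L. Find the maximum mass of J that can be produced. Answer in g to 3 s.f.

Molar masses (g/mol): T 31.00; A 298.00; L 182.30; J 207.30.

n(T) = 1120 / 31.00 = 36.13 mol
n(A) = 3090 / 298.00 = 10.37 mol
n(L) = 6.455×1000 / 182.30 = 35.41 mol
n/ν → T: 12.04, A: 10.37, L: 8.853; L is limiting.
n(J) = (3/4) × 35.41 = 26.56 mol
mass = 26.56 × 207.30 = 5506 g

5510 g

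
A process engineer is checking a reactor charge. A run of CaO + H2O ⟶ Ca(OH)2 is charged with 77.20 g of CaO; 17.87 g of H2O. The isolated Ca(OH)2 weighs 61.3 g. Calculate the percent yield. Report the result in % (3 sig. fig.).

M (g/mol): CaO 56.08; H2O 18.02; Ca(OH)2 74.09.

83.4 %

n(CaO) = 77.20 / 56.08 = 1.377 mol
n(H2O) = 17.87 / 18.02 = 0.9917 mol
n/ν for CaO = 1.377/1 = 1.377
n/ν for H2O = 0.9917/1 = 0.9917
Smallest n/ν is H2O → limiting reagent.
theoretical n(Ca(OH)2) = (1/1) × 0.9917 = 0.9917 mol → 73.48 g
% yield = 61.3 / 73.48 × 100 = 83.42 %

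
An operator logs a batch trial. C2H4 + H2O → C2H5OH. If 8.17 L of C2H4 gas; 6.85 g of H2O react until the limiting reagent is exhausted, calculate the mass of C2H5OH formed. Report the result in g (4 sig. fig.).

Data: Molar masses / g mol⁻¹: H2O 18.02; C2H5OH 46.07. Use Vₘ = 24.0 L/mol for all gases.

n(C2H4) = 8.170 / 24.0 = 0.3404 mol
n(H2O) = 6.850 / 18.02 = 0.3801 mol
n/ν for C2H4 = 0.3404/1 = 0.3404
n/ν for H2O = 0.3801/1 = 0.3801
Smallest n/ν is C2H4 → limiting reagent.
n(C2H5OH) = (1/1) × 0.3404 = 0.3404 mol
mass = 0.3404 × 46.07 = 15.68 g

15.68 g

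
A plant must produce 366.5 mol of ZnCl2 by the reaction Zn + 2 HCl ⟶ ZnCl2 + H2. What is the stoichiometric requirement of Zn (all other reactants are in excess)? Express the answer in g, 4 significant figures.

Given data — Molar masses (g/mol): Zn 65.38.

n(ZnCl2) = 366.5 mol
n(Zn) = (1/1) × 366.5 = 366.5 mol
mass = 366.5 × 65.38 = 23960 g

23960 g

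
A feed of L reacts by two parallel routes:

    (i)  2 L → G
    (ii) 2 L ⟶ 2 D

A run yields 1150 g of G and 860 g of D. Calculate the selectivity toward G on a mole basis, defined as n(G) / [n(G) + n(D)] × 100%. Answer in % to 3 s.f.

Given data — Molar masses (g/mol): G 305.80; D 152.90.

n(G) = 1150 / 305.80 = 3.761 mol
n(D) = 860 / 152.90 = 5.625 mol
selectivity = 3.761/(3.761+5.625) × 100 = 40.07 %

40.1 %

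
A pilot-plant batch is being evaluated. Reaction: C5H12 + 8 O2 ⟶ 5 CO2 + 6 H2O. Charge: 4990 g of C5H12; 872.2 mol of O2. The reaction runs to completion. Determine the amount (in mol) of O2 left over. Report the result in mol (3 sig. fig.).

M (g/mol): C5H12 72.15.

n(C5H12) = 4990 / 72.15 = 69.16 mol
n(O2) = 872.2 mol
n/ν → C5H12: 69.16, O2: 109.0; C5H12 is limiting.
O2 consumed = (8/1) × 69.16 = 553.3 mol
O2 remaining = 872.2 − 553.3 = 318.9 mol

319 mol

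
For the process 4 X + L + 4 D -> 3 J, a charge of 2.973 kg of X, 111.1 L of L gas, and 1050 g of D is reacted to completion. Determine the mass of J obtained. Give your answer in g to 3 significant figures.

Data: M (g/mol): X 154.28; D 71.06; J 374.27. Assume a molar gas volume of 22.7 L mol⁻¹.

4150 g

n(X) = 2.973×1000 / 154.28 = 19.27 mol
n(L) = 111.1 / 22.7 = 4.894 mol
n(D) = 1050 / 71.06 = 14.78 mol
n/ν for X = 19.27/4 = 4.818
n/ν for L = 4.894/1 = 4.894
n/ν for D = 14.78/4 = 3.695
Smallest n/ν is D → limiting reagent.
n(J) = (3/4) × 14.78 = 11.09 mol
mass = 11.09 × 374.27 = 4151 g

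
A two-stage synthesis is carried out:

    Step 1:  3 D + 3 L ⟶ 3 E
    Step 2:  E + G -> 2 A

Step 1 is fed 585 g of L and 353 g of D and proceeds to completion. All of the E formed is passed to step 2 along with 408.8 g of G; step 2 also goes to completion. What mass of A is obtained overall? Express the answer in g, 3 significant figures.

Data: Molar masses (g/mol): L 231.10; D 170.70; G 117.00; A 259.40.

Step 1:
n(L) = 585.0 / 231.10 = 2.531 mol
n(D) = 353.0 / 170.70 = 2.068 mol
n/ν → L: 0.8437, D: 0.6893; D is limiting.
n(E) produced = (3/3) × 2.068 = 2.068 mol
Step 2:
n(E) available = 2.068 mol
n(G) = 408.8 / 117.00 = 3.494 mol
n/ν → E: 2.068, G: 3.494; E is limiting.
n(A) = (2/1) × 2.068 = 4.136 mol
mass = 4.136 × 259.40 = 1073 g

1070 g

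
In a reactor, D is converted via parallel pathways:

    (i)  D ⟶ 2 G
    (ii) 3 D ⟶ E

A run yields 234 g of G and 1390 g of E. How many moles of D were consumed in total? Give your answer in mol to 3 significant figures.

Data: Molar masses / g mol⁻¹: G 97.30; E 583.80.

8.35 mol

n(G) = 234 / 97.30 = 2.405 mol
n(E) = 1390 / 583.80 = 2.381 mol
n(D) via (i) = (1/2)×2.405 = 1.203 mol
n(D) via (ii) = (3/1)×2.381 = 7.143 mol
total n(D) = 1.203 + 7.143 = 8.346 mol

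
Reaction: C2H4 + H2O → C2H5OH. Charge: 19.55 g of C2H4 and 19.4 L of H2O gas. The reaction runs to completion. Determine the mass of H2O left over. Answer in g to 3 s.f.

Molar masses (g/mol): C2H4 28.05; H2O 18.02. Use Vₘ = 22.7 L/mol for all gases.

2.84 g

n(C2H4) = 19.55 / 28.05 = 0.6970 mol
n(H2O) = 19.40 / 22.7 = 0.8546 mol
n/ν for C2H4 = 0.6970/1 = 0.6970
n/ν for H2O = 0.8546/1 = 0.8546
Smallest n/ν is C2H4 → limiting reagent.
H2O consumed = (1/1) × 0.6970 = 0.6970 mol
H2O remaining = 0.8546 − 0.6970 = 0.1576 mol
mass = 0.1576 × 18.02 = 2.840 g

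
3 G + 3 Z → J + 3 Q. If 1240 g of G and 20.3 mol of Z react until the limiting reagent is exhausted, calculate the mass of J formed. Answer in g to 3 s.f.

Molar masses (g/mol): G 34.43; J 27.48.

186 g

n(G) = 1240 / 34.43 = 36.02 mol
n(Z) = 20.30 mol
n/ν for G = 36.02/3 = 12.01
n/ν for Z = 20.30/3 = 6.767
Smallest n/ν is Z → limiting reagent.
n(J) = (1/3) × 20.30 = 6.767 mol
mass = 6.767 × 27.48 = 186.0 g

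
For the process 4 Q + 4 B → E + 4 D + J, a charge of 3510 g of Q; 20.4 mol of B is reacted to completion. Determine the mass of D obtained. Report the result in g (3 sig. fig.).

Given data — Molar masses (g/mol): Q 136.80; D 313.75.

6400 g

n(Q) = 3510 / 136.80 = 25.66 mol
n(B) = 20.40 mol
n/ν → Q: 6.415, B: 5.100; B is limiting.
n(D) = (4/4) × 20.40 = 20.40 mol
mass = 20.40 × 313.75 = 6401 g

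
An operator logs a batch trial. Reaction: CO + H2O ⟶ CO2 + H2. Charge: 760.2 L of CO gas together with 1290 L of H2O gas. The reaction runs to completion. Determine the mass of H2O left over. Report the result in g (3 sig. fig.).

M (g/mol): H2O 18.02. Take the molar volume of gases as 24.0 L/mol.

398 g

n(CO) = 760.2 / 24.0 = 31.68 mol
n(H2O) = 1290 / 24.0 = 53.75 mol
n/ν → CO: 31.68, H2O: 53.75; CO is limiting.
H2O consumed = (1/1) × 31.68 = 31.68 mol
H2O remaining = 53.75 − 31.68 = 22.07 mol
mass = 22.07 × 18.02 = 397.7 g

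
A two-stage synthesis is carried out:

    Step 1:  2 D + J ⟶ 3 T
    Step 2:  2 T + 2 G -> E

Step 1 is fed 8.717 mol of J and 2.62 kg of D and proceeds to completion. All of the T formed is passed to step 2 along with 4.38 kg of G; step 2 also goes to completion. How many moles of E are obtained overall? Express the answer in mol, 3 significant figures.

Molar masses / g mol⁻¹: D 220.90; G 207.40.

8.90 mol

Step 1:
n(J) = 8.717 mol
n(D) = 2.620×1000 / 220.90 = 11.86 mol
n/ν → J: 8.717, D: 5.930; D is limiting.
n(T) produced = (3/2) × 11.86 = 17.79 mol
Step 2:
n(T) available = 17.79 mol
n(G) = 4.380×1000 / 207.40 = 21.12 mol
n/ν → T: 8.895, G: 10.56; T is limiting.
n(E) = (1/2) × 17.79 = 8.895 mol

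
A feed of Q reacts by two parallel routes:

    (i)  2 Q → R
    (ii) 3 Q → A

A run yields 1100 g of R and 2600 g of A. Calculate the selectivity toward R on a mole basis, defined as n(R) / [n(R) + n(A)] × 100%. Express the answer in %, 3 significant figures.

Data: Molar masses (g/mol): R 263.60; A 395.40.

38.8 %

n(R) = 1100 / 263.60 = 4.173 mol
n(A) = 2600 / 395.40 = 6.576 mol
selectivity = 4.173/(4.173+6.576) × 100 = 38.82 %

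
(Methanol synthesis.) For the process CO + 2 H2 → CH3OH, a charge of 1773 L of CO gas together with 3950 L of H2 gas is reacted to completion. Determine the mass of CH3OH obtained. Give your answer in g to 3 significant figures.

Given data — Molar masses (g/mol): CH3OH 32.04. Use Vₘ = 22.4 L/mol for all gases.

2540 g

n(CO) = 1773 / 22.4 = 79.15 mol
n(H2) = 3950 / 22.4 = 176.3 mol
n/ν → CO: 79.15, H2: 88.15; CO is limiting.
n(CH3OH) = (1/1) × 79.15 = 79.15 mol
mass = 79.15 × 32.04 = 2536 g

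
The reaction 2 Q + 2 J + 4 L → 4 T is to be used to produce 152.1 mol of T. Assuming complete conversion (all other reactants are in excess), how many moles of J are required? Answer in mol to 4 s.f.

76.05 mol

n(T) = 152.1 mol
n(J) = (2/4) × 152.1 = 76.05 mol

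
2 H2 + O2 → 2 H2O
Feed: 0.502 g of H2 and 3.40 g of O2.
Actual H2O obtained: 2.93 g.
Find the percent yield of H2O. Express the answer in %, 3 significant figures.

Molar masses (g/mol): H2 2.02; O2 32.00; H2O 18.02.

76.5 %

n(H2) = 0.5020 / 2.02 = 0.2485 mol
n(O2) = 3.400 / 32.00 = 0.1063 mol
n/ν for H2 = 0.2485/2 = 0.1243
n/ν for O2 = 0.1063/1 = 0.1063
Smallest n/ν is O2 → limiting reagent.
theoretical n(H2O) = (2/1) × 0.1063 = 0.2126 mol → 3.831 g
% yield = 2.93 / 3.831 × 100 = 76.48 %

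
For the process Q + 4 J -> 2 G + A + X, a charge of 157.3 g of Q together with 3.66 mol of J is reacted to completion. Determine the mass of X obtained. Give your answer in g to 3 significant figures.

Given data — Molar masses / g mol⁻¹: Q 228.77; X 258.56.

n(Q) = 157.3 / 228.77 = 0.6876 mol
n(J) = 3.660 mol
n/ν → Q: 0.6876, J: 0.9150; Q is limiting.
n(X) = (1/1) × 0.6876 = 0.6876 mol
mass = 0.6876 × 258.56 = 177.8 g

178 g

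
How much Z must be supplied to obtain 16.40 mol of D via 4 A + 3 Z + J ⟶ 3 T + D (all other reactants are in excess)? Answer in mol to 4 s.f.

49.20 mol

n(D) = 16.40 mol
n(Z) = (3/1) × 16.40 = 49.20 mol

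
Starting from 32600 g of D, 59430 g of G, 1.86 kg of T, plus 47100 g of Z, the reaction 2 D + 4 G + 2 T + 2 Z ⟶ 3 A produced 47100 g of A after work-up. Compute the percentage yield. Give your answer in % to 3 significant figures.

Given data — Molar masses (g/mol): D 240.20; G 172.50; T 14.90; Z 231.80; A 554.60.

n(D) = 32600 / 240.20 = 135.7 mol
n(G) = 59430 / 172.50 = 344.5 mol
n(T) = 1.860×1000 / 14.90 = 124.8 mol
n(Z) = 47100 / 231.80 = 203.2 mol
n/ν for D = 135.7/2 = 67.85
n/ν for G = 344.5/4 = 86.13
n/ν for T = 124.8/2 = 62.40
n/ν for Z = 203.2/2 = 101.6
Smallest n/ν is T → limiting reagent.
theoretical n(A) = (3/2) × 124.8 = 187.2 mol → 103800 g
% yield = 47100 / 103800 × 100 = 45.38 %

45.4 %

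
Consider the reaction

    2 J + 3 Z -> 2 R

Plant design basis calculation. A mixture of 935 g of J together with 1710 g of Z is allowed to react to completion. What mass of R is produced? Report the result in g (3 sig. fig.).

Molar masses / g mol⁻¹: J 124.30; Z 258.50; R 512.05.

n(J) = 935.0 / 124.30 = 7.522 mol
n(Z) = 1710 / 258.50 = 6.615 mol
n/ν → J: 3.761, Z: 2.205; Z is limiting.
n(R) = (2/3) × 6.615 = 4.410 mol
mass = 4.410 × 512.05 = 2258 g

2260 g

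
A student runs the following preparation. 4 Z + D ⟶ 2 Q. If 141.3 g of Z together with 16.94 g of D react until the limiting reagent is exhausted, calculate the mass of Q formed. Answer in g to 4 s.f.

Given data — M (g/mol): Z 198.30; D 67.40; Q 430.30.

153.3 g

n(Z) = 141.3 / 198.30 = 0.7126 mol
n(D) = 16.94 / 67.40 = 0.2513 mol
n/ν for Z = 0.7126/4 = 0.1782
n/ν for D = 0.2513/1 = 0.2513
Smallest n/ν is Z → limiting reagent.
n(Q) = (2/4) × 0.7126 = 0.3563 mol
mass = 0.3563 × 430.30 = 153.3 g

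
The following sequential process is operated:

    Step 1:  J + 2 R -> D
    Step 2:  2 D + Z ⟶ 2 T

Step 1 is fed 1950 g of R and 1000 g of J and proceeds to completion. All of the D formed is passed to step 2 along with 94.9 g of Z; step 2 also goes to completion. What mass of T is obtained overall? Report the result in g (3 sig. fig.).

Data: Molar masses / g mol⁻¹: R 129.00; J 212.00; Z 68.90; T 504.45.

Step 1:
n(R) = 1950 / 129.00 = 15.12 mol
n(J) = 1000 / 212.00 = 4.717 mol
n/ν → R: 7.560, J: 4.717; J is limiting.
n(D) produced = (1/1) × 4.717 = 4.717 mol
Step 2:
n(D) available = 4.717 mol
n(Z) = 94.90 / 68.90 = 1.377 mol
n/ν → D: 2.359, Z: 1.377; Z is limiting.
n(T) = (2/1) × 1.377 = 2.754 mol
mass = 2.754 × 504.45 = 1389 g

1390 g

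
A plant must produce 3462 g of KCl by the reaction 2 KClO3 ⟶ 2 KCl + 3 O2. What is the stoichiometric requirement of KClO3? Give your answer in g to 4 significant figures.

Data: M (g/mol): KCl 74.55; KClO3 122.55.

5691 g

n(KCl) = 3462 / 74.55 = 46.44 mol
n(KClO3) = (2/2) × 46.44 = 46.44 mol
mass = 46.44 × 122.55 = 5691 g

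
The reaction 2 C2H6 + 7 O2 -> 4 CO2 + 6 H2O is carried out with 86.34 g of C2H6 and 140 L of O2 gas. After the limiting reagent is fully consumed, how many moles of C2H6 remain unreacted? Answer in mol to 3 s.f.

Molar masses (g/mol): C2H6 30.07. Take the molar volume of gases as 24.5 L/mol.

1.24 mol

n(C2H6) = 86.34 / 30.07 = 2.871 mol
n(O2) = 140.0 / 24.5 = 5.714 mol
n/ν for C2H6 = 2.871/2 = 1.436
n/ν for O2 = 5.714/7 = 0.8163
Smallest n/ν is O2 → limiting reagent.
C2H6 consumed = (2/7) × 5.714 = 1.633 mol
C2H6 remaining = 2.871 − 1.633 = 1.238 mol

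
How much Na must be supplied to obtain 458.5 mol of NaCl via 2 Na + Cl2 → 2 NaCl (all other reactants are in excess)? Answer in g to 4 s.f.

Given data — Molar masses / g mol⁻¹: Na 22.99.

10540 g

n(NaCl) = 458.5 mol
n(Na) = (2/2) × 458.5 = 458.5 mol
mass = 458.5 × 22.99 = 10540 g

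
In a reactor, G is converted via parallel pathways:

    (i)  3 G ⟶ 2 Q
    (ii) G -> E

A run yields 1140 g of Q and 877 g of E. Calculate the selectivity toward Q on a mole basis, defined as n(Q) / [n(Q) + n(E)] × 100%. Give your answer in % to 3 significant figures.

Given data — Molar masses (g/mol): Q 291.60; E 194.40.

n(Q) = 1140 / 291.60 = 3.909 mol
n(E) = 877 / 194.40 = 4.511 mol
selectivity = 3.909/(3.909+4.511) × 100 = 46.43 %

46.4 %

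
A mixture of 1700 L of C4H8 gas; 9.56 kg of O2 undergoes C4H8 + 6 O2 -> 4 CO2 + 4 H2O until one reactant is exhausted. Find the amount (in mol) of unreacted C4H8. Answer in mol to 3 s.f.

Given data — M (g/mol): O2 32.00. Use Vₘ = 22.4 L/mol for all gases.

26.1 mol

n(C4H8) = 1700 / 22.4 = 75.89 mol
n(O2) = 9.560×1000 / 32.00 = 298.8 mol
n/ν for C4H8 = 75.89/1 = 75.89
n/ν for O2 = 298.8/6 = 49.80
Smallest n/ν is O2 → limiting reagent.
C4H8 consumed = (1/6) × 298.8 = 49.80 mol
C4H8 remaining = 75.89 − 49.80 = 26.09 mol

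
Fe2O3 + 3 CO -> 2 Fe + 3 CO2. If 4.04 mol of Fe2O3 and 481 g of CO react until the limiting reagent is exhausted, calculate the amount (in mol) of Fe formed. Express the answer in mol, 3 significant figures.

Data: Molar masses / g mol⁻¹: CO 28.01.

n(Fe2O3) = 4.040 mol
n(CO) = 481.0 / 28.01 = 17.17 mol
n/ν for Fe2O3 = 4.040/1 = 4.040
n/ν for CO = 17.17/3 = 5.723
Smallest n/ν is Fe2O3 → limiting reagent.
n(Fe) = (2/1) × 4.040 = 8.080 mol

8.08 mol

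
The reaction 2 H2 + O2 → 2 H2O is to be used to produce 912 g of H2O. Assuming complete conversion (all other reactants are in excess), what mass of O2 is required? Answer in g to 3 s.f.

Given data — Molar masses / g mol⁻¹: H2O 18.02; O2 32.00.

810 g

n(H2O) = 912 / 18.02 = 50.61 mol
n(O2) = (1/2) × 50.61 = 25.31 mol
mass = 25.31 × 32.00 = 809.9 g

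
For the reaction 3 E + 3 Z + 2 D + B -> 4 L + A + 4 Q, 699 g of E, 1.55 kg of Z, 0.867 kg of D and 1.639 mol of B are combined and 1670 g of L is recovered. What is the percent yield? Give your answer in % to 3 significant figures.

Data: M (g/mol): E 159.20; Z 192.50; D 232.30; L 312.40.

91.3 %

n(E) = 699.0 / 159.20 = 4.391 mol
n(Z) = 1.550×1000 / 192.50 = 8.052 mol
n(D) = 0.8670×1000 / 232.30 = 3.732 mol
n(B) = 1.639 mol
n/ν for E = 4.391/3 = 1.464
n/ν for Z = 8.052/3 = 2.684
n/ν for D = 3.732/2 = 1.866
n/ν for B = 1.639/1 = 1.639
Smallest n/ν is E → limiting reagent.
theoretical n(L) = (4/3) × 4.391 = 5.855 mol → 1829 g
% yield = 1670 / 1829 × 100 = 91.31 %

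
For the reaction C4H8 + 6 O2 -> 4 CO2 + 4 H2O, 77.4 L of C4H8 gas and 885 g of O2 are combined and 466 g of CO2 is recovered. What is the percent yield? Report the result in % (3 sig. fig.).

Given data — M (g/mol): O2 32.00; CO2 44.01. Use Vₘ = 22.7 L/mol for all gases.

n(C4H8) = 77.40 / 22.7 = 3.410 mol
n(O2) = 885.0 / 32.00 = 27.66 mol
n/ν → C4H8: 3.410, O2: 4.610; C4H8 is limiting.
theoretical n(CO2) = (4/1) × 3.410 = 13.64 mol → 600.3 g
% yield = 466 / 600.3 × 100 = 77.63 %

77.6 %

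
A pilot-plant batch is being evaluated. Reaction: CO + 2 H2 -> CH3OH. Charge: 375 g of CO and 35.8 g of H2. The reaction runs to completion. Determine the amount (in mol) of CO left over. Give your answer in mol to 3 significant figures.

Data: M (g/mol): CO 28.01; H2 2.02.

n(CO) = 375.0 / 28.01 = 13.39 mol
n(H2) = 35.80 / 2.02 = 17.72 mol
n/ν → CO: 13.39, H2: 8.860; H2 is limiting.
CO consumed = (1/2) × 17.72 = 8.860 mol
CO remaining = 13.39 − 8.860 = 4.530 mol

4.53 mol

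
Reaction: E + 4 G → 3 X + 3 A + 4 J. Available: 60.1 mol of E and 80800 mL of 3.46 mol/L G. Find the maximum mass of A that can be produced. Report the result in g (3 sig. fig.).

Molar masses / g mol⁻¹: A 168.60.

30400 g

n(E) = 60.10 mol
n(G) = 3.46 × 80800/1000 = 279.6 mol
n/ν for E = 60.10/1 = 60.10
n/ν for G = 279.6/4 = 69.90
Smallest n/ν is E → limiting reagent.
n(A) = (3/1) × 60.10 = 180.3 mol
mass = 180.3 × 168.60 = 30400 g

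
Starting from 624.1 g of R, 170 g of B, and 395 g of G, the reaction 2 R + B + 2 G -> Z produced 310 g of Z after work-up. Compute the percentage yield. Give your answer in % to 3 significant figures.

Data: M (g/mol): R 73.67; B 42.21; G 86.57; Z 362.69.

n(R) = 624.1 / 73.67 = 8.472 mol
n(B) = 170.0 / 42.21 = 4.027 mol
n(G) = 395.0 / 86.57 = 4.563 mol
n/ν → R: 4.236, B: 4.027, G: 2.282; G is limiting.
theoretical n(Z) = (1/2) × 4.563 = 2.282 mol → 827.7 g
% yield = 310 / 827.7 × 100 = 37.45 %

37.5 %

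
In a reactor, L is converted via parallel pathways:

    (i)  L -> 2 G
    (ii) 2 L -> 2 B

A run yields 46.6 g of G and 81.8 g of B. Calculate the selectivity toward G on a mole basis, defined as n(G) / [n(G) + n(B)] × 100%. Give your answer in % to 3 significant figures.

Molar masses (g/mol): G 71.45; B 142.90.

n(G) = 46.6 / 71.45 = 0.6522 mol
n(B) = 81.8 / 142.90 = 0.5724 mol
selectivity = 0.6522/(0.6522+0.5724) × 100 = 53.26 %

53.3 %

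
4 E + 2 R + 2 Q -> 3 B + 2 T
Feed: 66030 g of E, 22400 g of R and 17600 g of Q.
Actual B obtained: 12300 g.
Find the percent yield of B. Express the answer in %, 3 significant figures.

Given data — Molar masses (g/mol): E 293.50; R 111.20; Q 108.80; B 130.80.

55.7 %

n(E) = 66030 / 293.50 = 225.0 mol
n(R) = 22400 / 111.20 = 201.4 mol
n(Q) = 17600 / 108.80 = 161.8 mol
n/ν for E = 225.0/4 = 56.25
n/ν for R = 201.4/2 = 100.7
n/ν for Q = 161.8/2 = 80.90
Smallest n/ν is E → limiting reagent.
theoretical n(B) = (3/4) × 225.0 = 168.8 mol → 22080 g
% yield = 12300 / 22080 × 100 = 55.71 %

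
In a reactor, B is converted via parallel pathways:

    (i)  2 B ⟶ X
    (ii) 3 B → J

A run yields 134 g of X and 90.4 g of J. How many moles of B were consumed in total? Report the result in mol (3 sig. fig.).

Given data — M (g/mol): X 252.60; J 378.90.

1.78 mol

n(X) = 134 / 252.60 = 0.5305 mol
n(J) = 90.4 / 378.90 = 0.2386 mol
n(B) via (i) = (2/1)×0.5305 = 1.061 mol
n(B) via (ii) = (3/1)×0.2386 = 0.7158 mol
total n(B) = 1.061 + 0.7158 = 1.777 mol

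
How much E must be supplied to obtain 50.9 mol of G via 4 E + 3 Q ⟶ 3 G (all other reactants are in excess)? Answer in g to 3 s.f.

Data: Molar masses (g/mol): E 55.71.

n(G) = 50.90 mol
n(E) = (4/3) × 50.90 = 67.87 mol
mass = 67.87 × 55.71 = 3781 g

3780 g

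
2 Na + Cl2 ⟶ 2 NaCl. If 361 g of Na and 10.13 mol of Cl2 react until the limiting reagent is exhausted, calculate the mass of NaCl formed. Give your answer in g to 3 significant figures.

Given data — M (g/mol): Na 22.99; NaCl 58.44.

918 g

n(Na) = 361.0 / 22.99 = 15.70 mol
n(Cl2) = 10.13 mol
n/ν → Na: 7.850, Cl2: 10.13; Na is limiting.
n(NaCl) = (2/2) × 15.70 = 15.70 mol
mass = 15.70 × 58.44 = 917.5 g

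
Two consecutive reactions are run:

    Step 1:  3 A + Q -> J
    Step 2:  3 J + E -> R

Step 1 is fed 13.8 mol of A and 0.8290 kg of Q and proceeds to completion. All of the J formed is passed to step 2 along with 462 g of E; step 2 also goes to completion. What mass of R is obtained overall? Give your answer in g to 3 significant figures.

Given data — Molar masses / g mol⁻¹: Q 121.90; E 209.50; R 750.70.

1150 g

Step 1:
n(A) = 13.80 mol
n(Q) = 0.8290×1000 / 121.90 = 6.801 mol
n/ν for A = 13.80/3 = 4.600
n/ν for Q = 6.801/1 = 6.801
Smallest n/ν is A → limiting reagent.
n(J) produced = (1/3) × 13.80 = 4.600 mol
Step 2:
n(J) available = 4.600 mol
n(E) = 462.0 / 209.50 = 2.205 mol
n/ν for J = 4.600/3 = 1.533
n/ν for E = 2.205/1 = 2.205
Smallest n/ν is J → limiting reagent.
n(R) = (1/3) × 4.600 = 1.533 mol
mass = 1.533 × 750.70 = 1151 g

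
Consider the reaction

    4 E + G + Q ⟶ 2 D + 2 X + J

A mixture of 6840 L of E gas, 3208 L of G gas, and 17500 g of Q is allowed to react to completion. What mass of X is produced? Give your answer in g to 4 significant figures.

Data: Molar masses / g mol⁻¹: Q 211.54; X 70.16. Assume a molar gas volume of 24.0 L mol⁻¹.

9998 g

n(E) = 6840 / 24.0 = 285.0 mol
n(G) = 3208 / 24.0 = 133.7 mol
n(Q) = 17500 / 211.54 = 82.73 mol
n/ν → E: 71.25, G: 133.7, Q: 82.73; E is limiting.
n(X) = (2/4) × 285.0 = 142.5 mol
mass = 142.5 × 70.16 = 9998 g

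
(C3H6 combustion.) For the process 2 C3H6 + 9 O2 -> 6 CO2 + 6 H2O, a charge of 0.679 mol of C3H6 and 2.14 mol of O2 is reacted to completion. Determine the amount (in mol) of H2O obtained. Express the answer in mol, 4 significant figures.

n(C3H6) = 0.6790 mol
n(O2) = 2.140 mol
n/ν for C3H6 = 0.6790/2 = 0.3395
n/ν for O2 = 2.140/9 = 0.2378
Smallest n/ν is O2 → limiting reagent.
n(H2O) = (6/9) × 2.140 = 1.427 mol

1.427 mol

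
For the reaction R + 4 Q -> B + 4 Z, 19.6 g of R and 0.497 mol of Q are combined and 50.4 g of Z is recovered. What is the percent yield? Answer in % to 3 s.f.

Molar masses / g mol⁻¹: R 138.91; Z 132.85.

76.3 %

n(R) = 19.60 / 138.91 = 0.1411 mol
n(Q) = 0.4970 mol
n/ν → R: 0.1411, Q: 0.1243; Q is limiting.
theoretical n(Z) = (4/4) × 0.4970 = 0.4970 mol → 66.03 g
% yield = 50.4 / 66.03 × 100 = 76.33 %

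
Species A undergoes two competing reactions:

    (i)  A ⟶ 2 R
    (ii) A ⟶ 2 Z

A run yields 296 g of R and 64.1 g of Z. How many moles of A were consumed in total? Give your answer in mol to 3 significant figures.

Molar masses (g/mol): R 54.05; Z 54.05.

3.33 mol

n(R) = 296 / 54.05 = 5.476 mol
n(Z) = 64.1 / 54.05 = 1.186 mol
n(A) via (i) = (1/2)×5.476 = 2.738 mol
n(A) via (ii) = (1/2)×1.186 = 0.5930 mol
total n(A) = 2.738 + 0.5930 = 3.331 mol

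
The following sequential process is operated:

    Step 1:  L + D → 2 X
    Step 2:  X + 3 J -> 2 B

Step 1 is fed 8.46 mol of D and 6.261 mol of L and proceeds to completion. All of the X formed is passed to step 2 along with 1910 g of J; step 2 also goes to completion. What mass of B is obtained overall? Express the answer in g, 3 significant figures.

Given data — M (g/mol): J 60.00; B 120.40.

2560 g

Step 1:
n(D) = 8.460 mol
n(L) = 6.261 mol
n/ν for D = 8.460/1 = 8.460
n/ν for L = 6.261/1 = 6.261
Smallest n/ν is L → limiting reagent.
n(X) produced = (2/1) × 6.261 = 12.52 mol
Step 2:
n(X) available = 12.52 mol
n(J) = 1910 / 60.00 = 31.83 mol
n/ν for X = 12.52/1 = 12.52
n/ν for J = 31.83/3 = 10.61
Smallest n/ν is J → limiting reagent.
n(B) = (2/3) × 31.83 = 21.22 mol
mass = 21.22 × 120.40 = 2555 g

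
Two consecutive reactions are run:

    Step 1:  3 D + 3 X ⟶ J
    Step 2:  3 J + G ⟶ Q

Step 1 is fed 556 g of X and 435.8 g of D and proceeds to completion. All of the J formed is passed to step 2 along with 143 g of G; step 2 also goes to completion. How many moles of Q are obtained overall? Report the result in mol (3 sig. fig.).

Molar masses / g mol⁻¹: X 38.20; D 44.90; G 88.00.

1.08 mol

Step 1:
n(X) = 556.0 / 38.20 = 14.55 mol
n(D) = 435.8 / 44.90 = 9.706 mol
n/ν for X = 14.55/3 = 4.850
n/ν for D = 9.706/3 = 3.235
Smallest n/ν is D → limiting reagent.
n(J) produced = (1/3) × 9.706 = 3.235 mol
Step 2:
n(J) available = 3.235 mol
n(G) = 143.0 / 88.00 = 1.625 mol
n/ν for J = 3.235/3 = 1.078
n/ν for G = 1.625/1 = 1.625
Smallest n/ν is J → limiting reagent.
n(Q) = (1/3) × 3.235 = 1.078 mol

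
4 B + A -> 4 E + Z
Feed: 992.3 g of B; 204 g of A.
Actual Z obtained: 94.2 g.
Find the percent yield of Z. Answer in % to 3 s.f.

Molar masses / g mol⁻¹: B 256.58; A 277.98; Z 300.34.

n(B) = 992.3 / 256.58 = 3.867 mol
n(A) = 204.0 / 277.98 = 0.7339 mol
n/ν → B: 0.9668, A: 0.7339; A is limiting.
theoretical n(Z) = (1/1) × 0.7339 = 0.7339 mol → 220.4 g
% yield = 94.2 / 220.4 × 100 = 42.74 %

42.7 %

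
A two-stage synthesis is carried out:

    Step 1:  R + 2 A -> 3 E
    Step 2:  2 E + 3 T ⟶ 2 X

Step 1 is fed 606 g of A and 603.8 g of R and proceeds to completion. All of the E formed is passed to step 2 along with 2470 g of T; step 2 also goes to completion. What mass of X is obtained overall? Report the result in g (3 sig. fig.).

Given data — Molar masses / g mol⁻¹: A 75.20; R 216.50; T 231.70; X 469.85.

Step 1:
n(A) = 606.0 / 75.20 = 8.059 mol
n(R) = 603.8 / 216.50 = 2.789 mol
n/ν → A: 4.030, R: 2.789; R is limiting.
n(E) produced = (3/1) × 2.789 = 8.367 mol
Step 2:
n(E) available = 8.367 mol
n(T) = 2470 / 231.70 = 10.66 mol
n/ν → E: 4.184, T: 3.553; T is limiting.
n(X) = (2/3) × 10.66 = 7.107 mol
mass = 7.107 × 469.85 = 3339 g

3340 g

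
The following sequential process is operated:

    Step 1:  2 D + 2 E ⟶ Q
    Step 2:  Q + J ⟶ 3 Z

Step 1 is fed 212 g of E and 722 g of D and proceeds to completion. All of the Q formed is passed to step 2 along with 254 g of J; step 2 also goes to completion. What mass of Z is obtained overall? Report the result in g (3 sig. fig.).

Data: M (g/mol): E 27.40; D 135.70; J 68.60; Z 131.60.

1050 g

Step 1:
n(E) = 212.0 / 27.40 = 7.737 mol
n(D) = 722.0 / 135.70 = 5.321 mol
n/ν for E = 7.737/2 = 3.869
n/ν for D = 5.321/2 = 2.661
Smallest n/ν is D → limiting reagent.
n(Q) produced = (1/2) × 5.321 = 2.661 mol
Step 2:
n(Q) available = 2.661 mol
n(J) = 254.0 / 68.60 = 3.703 mol
n/ν for Q = 2.661/1 = 2.661
n/ν for J = 3.703/1 = 3.703
Smallest n/ν is Q → limiting reagent.
n(Z) = (3/1) × 2.661 = 7.983 mol
mass = 7.983 × 131.60 = 1051 g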